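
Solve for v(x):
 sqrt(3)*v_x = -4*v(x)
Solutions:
 v(x) = C1*exp(-4*sqrt(3)*x/3)


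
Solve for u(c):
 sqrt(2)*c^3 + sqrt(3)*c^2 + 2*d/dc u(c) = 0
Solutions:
 u(c) = C1 - sqrt(2)*c^4/8 - sqrt(3)*c^3/6


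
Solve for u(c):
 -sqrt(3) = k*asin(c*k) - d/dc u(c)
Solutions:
 u(c) = C1 + sqrt(3)*c + k*Piecewise((c*asin(c*k) + sqrt(-c^2*k^2 + 1)/k, Ne(k, 0)), (0, True))


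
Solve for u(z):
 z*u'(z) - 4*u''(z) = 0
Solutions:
 u(z) = C1 + C2*erfi(sqrt(2)*z/4)


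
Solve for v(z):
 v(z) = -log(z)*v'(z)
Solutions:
 v(z) = C1*exp(-li(z))


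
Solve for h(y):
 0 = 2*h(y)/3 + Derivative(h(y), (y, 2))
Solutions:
 h(y) = C1*sin(sqrt(6)*y/3) + C2*cos(sqrt(6)*y/3)


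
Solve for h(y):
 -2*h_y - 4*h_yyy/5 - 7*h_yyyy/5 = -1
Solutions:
 h(y) = C1 + C2*exp(y*(-8 + 16/(21*sqrt(101145) + 6679)^(1/3) + (21*sqrt(101145) + 6679)^(1/3))/42)*sin(sqrt(3)*y*(-(21*sqrt(101145) + 6679)^(1/3) + 16/(21*sqrt(101145) + 6679)^(1/3))/42) + C3*exp(y*(-8 + 16/(21*sqrt(101145) + 6679)^(1/3) + (21*sqrt(101145) + 6679)^(1/3))/42)*cos(sqrt(3)*y*(-(21*sqrt(101145) + 6679)^(1/3) + 16/(21*sqrt(101145) + 6679)^(1/3))/42) + C4*exp(-y*(16/(21*sqrt(101145) + 6679)^(1/3) + 4 + (21*sqrt(101145) + 6679)^(1/3))/21) + y/2


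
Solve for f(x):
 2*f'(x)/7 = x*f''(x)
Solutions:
 f(x) = C1 + C2*x^(9/7)


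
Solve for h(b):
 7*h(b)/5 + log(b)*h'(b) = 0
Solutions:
 h(b) = C1*exp(-7*li(b)/5)


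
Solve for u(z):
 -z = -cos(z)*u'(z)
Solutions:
 u(z) = C1 + Integral(z/cos(z), z)


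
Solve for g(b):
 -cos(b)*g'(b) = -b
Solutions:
 g(b) = C1 + Integral(b/cos(b), b)


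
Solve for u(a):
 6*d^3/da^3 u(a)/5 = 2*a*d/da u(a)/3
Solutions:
 u(a) = C1 + Integral(C2*airyai(15^(1/3)*a/3) + C3*airybi(15^(1/3)*a/3), a)


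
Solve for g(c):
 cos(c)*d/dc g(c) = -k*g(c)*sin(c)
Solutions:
 g(c) = C1*exp(k*log(cos(c)))


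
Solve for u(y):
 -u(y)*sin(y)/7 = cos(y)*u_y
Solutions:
 u(y) = C1*cos(y)^(1/7)


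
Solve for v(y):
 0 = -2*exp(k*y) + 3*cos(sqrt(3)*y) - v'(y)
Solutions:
 v(y) = C1 + sqrt(3)*sin(sqrt(3)*y) - 2*exp(k*y)/k


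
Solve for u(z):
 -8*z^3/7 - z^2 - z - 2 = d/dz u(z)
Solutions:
 u(z) = C1 - 2*z^4/7 - z^3/3 - z^2/2 - 2*z


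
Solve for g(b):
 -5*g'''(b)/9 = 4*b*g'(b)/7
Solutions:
 g(b) = C1 + Integral(C2*airyai(-210^(2/3)*b/35) + C3*airybi(-210^(2/3)*b/35), b)


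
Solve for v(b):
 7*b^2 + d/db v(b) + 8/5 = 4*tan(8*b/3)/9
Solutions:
 v(b) = C1 - 7*b^3/3 - 8*b/5 - log(cos(8*b/3))/6


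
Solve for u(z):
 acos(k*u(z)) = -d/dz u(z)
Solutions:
 Integral(1/acos(_y*k), (_y, u(z))) = C1 - z


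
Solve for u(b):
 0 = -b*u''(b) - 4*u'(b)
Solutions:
 u(b) = C1 + C2/b^3


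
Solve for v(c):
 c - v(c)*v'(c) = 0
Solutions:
 v(c) = -sqrt(C1 + c^2)
 v(c) = sqrt(C1 + c^2)


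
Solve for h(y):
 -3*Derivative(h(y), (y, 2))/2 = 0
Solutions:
 h(y) = C1 + C2*y


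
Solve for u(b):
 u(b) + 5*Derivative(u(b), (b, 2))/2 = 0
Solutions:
 u(b) = C1*sin(sqrt(10)*b/5) + C2*cos(sqrt(10)*b/5)


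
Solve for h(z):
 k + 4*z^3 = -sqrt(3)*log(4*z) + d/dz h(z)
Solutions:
 h(z) = C1 + k*z + z^4 + sqrt(3)*z*log(z) - sqrt(3)*z + 2*sqrt(3)*z*log(2)


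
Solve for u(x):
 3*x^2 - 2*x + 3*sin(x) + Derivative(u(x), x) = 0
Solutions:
 u(x) = C1 - x^3 + x^2 + 3*cos(x)


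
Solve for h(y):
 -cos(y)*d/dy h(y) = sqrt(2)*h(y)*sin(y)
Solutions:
 h(y) = C1*cos(y)^(sqrt(2))


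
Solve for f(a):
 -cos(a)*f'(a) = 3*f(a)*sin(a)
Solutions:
 f(a) = C1*cos(a)^3


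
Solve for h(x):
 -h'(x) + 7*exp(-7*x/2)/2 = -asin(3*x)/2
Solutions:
 h(x) = C1 + x*asin(3*x)/2 + sqrt(1 - 9*x^2)/6 - exp(-7*x/2)


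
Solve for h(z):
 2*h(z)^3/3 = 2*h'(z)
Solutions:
 h(z) = -sqrt(6)*sqrt(-1/(C1 + z))/2
 h(z) = sqrt(6)*sqrt(-1/(C1 + z))/2


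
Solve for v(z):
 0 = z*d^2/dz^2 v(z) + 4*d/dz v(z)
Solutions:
 v(z) = C1 + C2/z^3


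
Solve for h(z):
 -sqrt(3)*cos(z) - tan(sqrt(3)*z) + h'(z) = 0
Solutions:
 h(z) = C1 - sqrt(3)*log(cos(sqrt(3)*z))/3 + sqrt(3)*sin(z)


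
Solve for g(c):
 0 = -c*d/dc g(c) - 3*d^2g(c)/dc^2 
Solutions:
 g(c) = C1 + C2*erf(sqrt(6)*c/6)


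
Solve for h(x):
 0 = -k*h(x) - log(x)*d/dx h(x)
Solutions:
 h(x) = C1*exp(-k*li(x))


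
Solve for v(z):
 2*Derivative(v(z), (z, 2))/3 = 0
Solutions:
 v(z) = C1 + C2*z


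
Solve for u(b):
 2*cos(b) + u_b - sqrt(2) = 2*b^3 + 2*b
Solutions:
 u(b) = C1 + b^4/2 + b^2 + sqrt(2)*b - 2*sin(b)


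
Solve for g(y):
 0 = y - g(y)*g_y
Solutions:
 g(y) = -sqrt(C1 + y^2)
 g(y) = sqrt(C1 + y^2)


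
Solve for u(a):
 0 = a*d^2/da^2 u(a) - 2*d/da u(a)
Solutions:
 u(a) = C1 + C2*a^3


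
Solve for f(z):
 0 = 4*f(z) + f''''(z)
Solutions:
 f(z) = (C1*sin(z) + C2*cos(z))*exp(-z) + (C3*sin(z) + C4*cos(z))*exp(z)


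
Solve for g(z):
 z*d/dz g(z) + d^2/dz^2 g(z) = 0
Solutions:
 g(z) = C1 + C2*erf(sqrt(2)*z/2)


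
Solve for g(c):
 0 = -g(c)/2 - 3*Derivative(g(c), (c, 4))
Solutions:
 g(c) = (C1*sin(2^(1/4)*3^(3/4)*c/6) + C2*cos(2^(1/4)*3^(3/4)*c/6))*exp(-2^(1/4)*3^(3/4)*c/6) + (C3*sin(2^(1/4)*3^(3/4)*c/6) + C4*cos(2^(1/4)*3^(3/4)*c/6))*exp(2^(1/4)*3^(3/4)*c/6)


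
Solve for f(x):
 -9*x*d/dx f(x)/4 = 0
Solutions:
 f(x) = C1


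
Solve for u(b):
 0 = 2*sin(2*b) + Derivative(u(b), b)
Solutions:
 u(b) = C1 + cos(2*b)


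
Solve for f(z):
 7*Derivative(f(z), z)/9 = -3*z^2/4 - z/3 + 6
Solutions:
 f(z) = C1 - 9*z^3/28 - 3*z^2/14 + 54*z/7


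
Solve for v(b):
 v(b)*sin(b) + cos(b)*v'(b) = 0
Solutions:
 v(b) = C1*cos(b)


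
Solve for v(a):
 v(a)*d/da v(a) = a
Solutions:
 v(a) = -sqrt(C1 + a^2)
 v(a) = sqrt(C1 + a^2)


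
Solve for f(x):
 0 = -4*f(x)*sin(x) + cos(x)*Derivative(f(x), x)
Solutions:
 f(x) = C1/cos(x)^4


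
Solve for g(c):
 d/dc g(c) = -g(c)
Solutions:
 g(c) = C1*exp(-c)


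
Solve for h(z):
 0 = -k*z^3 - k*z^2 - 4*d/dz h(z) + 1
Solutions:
 h(z) = C1 - k*z^4/16 - k*z^3/12 + z/4


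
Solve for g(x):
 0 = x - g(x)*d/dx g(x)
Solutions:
 g(x) = -sqrt(C1 + x^2)
 g(x) = sqrt(C1 + x^2)


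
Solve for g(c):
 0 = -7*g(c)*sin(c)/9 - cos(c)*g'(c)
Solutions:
 g(c) = C1*cos(c)^(7/9)


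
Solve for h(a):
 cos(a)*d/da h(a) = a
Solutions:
 h(a) = C1 + Integral(a/cos(a), a)


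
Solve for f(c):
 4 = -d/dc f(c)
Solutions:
 f(c) = C1 - 4*c


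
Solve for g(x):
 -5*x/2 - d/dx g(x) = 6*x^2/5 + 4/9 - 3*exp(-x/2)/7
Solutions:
 g(x) = C1 - 2*x^3/5 - 5*x^2/4 - 4*x/9 - 6*exp(-x/2)/7


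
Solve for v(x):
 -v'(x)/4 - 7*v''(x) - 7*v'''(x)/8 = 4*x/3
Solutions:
 v(x) = C1 + C2*exp(x*(-4 + sqrt(770)/7)) + C3*exp(-x*(sqrt(770)/7 + 4)) - 8*x^2/3 + 448*x/3


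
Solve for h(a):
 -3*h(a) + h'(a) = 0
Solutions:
 h(a) = C1*exp(3*a)


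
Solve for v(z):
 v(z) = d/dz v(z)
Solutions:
 v(z) = C1*exp(z)


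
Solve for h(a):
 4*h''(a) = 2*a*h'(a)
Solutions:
 h(a) = C1 + C2*erfi(a/2)


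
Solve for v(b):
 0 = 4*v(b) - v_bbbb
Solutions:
 v(b) = C1*exp(-sqrt(2)*b) + C2*exp(sqrt(2)*b) + C3*sin(sqrt(2)*b) + C4*cos(sqrt(2)*b)


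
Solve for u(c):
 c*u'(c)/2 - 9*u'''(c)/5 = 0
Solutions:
 u(c) = C1 + Integral(C2*airyai(60^(1/3)*c/6) + C3*airybi(60^(1/3)*c/6), c)


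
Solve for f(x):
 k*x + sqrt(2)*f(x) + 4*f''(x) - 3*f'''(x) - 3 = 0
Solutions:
 f(x) = C1*exp(x*(-2^(2/3)*(128 + 243*sqrt(2) + sqrt(-16384 + (128 + 243*sqrt(2))^2))^(1/3) - 32*2^(1/3)/(128 + 243*sqrt(2) + sqrt(-16384 + (128 + 243*sqrt(2))^2))^(1/3) + 16)/36)*sin(2^(1/3)*sqrt(3)*x*(-2^(1/3)*(128 + 243*sqrt(2) + sqrt(-16384 + (128 + 243*sqrt(2))^2))^(1/3) + 32/(128 + 243*sqrt(2) + sqrt(-16384 + (128 + 243*sqrt(2))^2))^(1/3))/36) + C2*exp(x*(-2^(2/3)*(128 + 243*sqrt(2) + sqrt(-16384 + (128 + 243*sqrt(2))^2))^(1/3) - 32*2^(1/3)/(128 + 243*sqrt(2) + sqrt(-16384 + (128 + 243*sqrt(2))^2))^(1/3) + 16)/36)*cos(2^(1/3)*sqrt(3)*x*(-2^(1/3)*(128 + 243*sqrt(2) + sqrt(-16384 + (128 + 243*sqrt(2))^2))^(1/3) + 32/(128 + 243*sqrt(2) + sqrt(-16384 + (128 + 243*sqrt(2))^2))^(1/3))/36) + C3*exp(x*(32*2^(1/3)/(128 + 243*sqrt(2) + sqrt(-16384 + (128 + 243*sqrt(2))^2))^(1/3) + 8 + 2^(2/3)*(128 + 243*sqrt(2) + sqrt(-16384 + (128 + 243*sqrt(2))^2))^(1/3))/18) - sqrt(2)*k*x/2 + 3*sqrt(2)/2


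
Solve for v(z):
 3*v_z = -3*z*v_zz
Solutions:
 v(z) = C1 + C2*log(z)


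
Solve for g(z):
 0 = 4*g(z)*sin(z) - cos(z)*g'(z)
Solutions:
 g(z) = C1/cos(z)^4


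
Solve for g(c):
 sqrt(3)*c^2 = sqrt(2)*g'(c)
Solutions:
 g(c) = C1 + sqrt(6)*c^3/6


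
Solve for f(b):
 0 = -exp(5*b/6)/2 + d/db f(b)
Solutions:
 f(b) = C1 + 3*exp(5*b/6)/5


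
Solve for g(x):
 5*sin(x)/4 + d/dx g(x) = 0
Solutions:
 g(x) = C1 + 5*cos(x)/4


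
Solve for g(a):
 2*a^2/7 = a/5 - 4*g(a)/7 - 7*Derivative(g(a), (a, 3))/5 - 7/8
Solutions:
 g(a) = C3*exp(-140^(1/3)*a/7) - a^2/2 + 7*a/20 + (C1*sin(140^(1/3)*sqrt(3)*a/14) + C2*cos(140^(1/3)*sqrt(3)*a/14))*exp(140^(1/3)*a/14) - 49/32


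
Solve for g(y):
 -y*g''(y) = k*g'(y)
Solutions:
 g(y) = C1 + y^(1 - re(k))*(C2*sin(log(y)*Abs(im(k))) + C3*cos(log(y)*im(k)))


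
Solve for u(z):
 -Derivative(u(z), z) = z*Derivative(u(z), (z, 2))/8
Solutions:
 u(z) = C1 + C2/z^7


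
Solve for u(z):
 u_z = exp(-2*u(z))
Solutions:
 u(z) = log(-sqrt(C1 + 2*z))
 u(z) = log(C1 + 2*z)/2


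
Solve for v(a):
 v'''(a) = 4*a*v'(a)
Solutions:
 v(a) = C1 + Integral(C2*airyai(2^(2/3)*a) + C3*airybi(2^(2/3)*a), a)


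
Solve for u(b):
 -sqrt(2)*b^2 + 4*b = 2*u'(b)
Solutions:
 u(b) = C1 - sqrt(2)*b^3/6 + b^2


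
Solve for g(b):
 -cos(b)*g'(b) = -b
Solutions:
 g(b) = C1 + Integral(b/cos(b), b)


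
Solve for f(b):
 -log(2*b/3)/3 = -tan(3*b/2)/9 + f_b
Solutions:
 f(b) = C1 - b*log(b)/3 - b*log(2)/3 + b/3 + b*log(3)/3 - 2*log(cos(3*b/2))/27


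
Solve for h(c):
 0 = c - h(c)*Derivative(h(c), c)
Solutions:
 h(c) = -sqrt(C1 + c^2)
 h(c) = sqrt(C1 + c^2)


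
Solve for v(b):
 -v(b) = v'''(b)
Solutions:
 v(b) = C3*exp(-b) + (C1*sin(sqrt(3)*b/2) + C2*cos(sqrt(3)*b/2))*exp(b/2)


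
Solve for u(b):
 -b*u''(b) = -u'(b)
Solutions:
 u(b) = C1 + C2*b^2


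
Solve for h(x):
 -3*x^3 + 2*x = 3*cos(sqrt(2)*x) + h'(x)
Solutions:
 h(x) = C1 - 3*x^4/4 + x^2 - 3*sqrt(2)*sin(sqrt(2)*x)/2


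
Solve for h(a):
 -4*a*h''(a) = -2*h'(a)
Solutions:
 h(a) = C1 + C2*a^(3/2)


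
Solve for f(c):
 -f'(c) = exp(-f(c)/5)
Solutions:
 f(c) = 5*log(C1 - c/5)


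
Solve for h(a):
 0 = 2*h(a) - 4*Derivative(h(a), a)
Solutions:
 h(a) = C1*exp(a/2)


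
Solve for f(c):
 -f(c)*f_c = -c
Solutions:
 f(c) = -sqrt(C1 + c^2)
 f(c) = sqrt(C1 + c^2)


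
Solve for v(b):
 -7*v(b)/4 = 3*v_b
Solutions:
 v(b) = C1*exp(-7*b/12)


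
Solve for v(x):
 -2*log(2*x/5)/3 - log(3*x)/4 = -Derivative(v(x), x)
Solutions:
 v(x) = C1 + 11*x*log(x)/12 - 2*x*log(5)/3 - 11*x/12 + x*log(3)/4 + 2*x*log(2)/3


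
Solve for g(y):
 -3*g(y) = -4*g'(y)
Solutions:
 g(y) = C1*exp(3*y/4)


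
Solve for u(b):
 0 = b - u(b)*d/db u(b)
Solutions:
 u(b) = -sqrt(C1 + b^2)
 u(b) = sqrt(C1 + b^2)


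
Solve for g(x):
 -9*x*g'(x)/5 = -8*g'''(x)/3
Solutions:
 g(x) = C1 + Integral(C2*airyai(3*5^(2/3)*x/10) + C3*airybi(3*5^(2/3)*x/10), x)


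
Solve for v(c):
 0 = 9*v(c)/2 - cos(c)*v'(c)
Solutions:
 v(c) = C1*(sin(c) + 1)^(1/4)*(sin(c)^2 + 2*sin(c) + 1)/((sin(c) - 1)^(1/4)*(sin(c)^2 - 2*sin(c) + 1))


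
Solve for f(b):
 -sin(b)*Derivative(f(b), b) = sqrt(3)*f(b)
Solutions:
 f(b) = C1*(cos(b) + 1)^(sqrt(3)/2)/(cos(b) - 1)^(sqrt(3)/2)


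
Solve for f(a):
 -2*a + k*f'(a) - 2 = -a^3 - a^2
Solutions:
 f(a) = C1 - a^4/(4*k) - a^3/(3*k) + a^2/k + 2*a/k


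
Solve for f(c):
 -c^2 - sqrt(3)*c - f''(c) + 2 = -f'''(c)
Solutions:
 f(c) = C1 + C2*c + C3*exp(c) - c^4/12 + c^3*(-2 - sqrt(3))/6 - sqrt(3)*c^2/2


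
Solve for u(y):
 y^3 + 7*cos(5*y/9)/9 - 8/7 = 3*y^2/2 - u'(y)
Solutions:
 u(y) = C1 - y^4/4 + y^3/2 + 8*y/7 - 7*sin(5*y/9)/5


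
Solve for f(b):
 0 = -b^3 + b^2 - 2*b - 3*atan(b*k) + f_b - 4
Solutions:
 f(b) = C1 + b^4/4 - b^3/3 + b^2 + 4*b + 3*Piecewise((b*atan(b*k) - log(b^2*k^2 + 1)/(2*k), Ne(k, 0)), (0, True))


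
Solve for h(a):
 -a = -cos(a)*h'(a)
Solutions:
 h(a) = C1 + Integral(a/cos(a), a)


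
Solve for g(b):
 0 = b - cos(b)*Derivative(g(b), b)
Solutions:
 g(b) = C1 + Integral(b/cos(b), b)


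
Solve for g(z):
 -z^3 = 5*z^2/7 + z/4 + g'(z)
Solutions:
 g(z) = C1 - z^4/4 - 5*z^3/21 - z^2/8


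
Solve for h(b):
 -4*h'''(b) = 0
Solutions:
 h(b) = C1 + C2*b + C3*b^2


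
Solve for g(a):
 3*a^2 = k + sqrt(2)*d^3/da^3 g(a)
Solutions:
 g(a) = C1 + C2*a + C3*a^2 + sqrt(2)*a^5/40 - sqrt(2)*a^3*k/12


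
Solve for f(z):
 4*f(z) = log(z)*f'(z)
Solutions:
 f(z) = C1*exp(4*li(z))


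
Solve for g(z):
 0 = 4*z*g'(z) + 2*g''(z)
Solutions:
 g(z) = C1 + C2*erf(z)


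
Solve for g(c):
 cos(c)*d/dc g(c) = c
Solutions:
 g(c) = C1 + Integral(c/cos(c), c)


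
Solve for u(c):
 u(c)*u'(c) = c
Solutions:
 u(c) = -sqrt(C1 + c^2)
 u(c) = sqrt(C1 + c^2)


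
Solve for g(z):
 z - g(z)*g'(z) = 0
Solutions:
 g(z) = -sqrt(C1 + z^2)
 g(z) = sqrt(C1 + z^2)


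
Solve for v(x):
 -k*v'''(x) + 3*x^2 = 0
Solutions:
 v(x) = C1 + C2*x + C3*x^2 + x^5/(20*k)


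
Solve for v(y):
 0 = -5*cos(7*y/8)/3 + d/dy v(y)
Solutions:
 v(y) = C1 + 40*sin(7*y/8)/21


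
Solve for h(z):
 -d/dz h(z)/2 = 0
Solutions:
 h(z) = C1


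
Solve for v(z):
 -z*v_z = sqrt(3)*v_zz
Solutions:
 v(z) = C1 + C2*erf(sqrt(2)*3^(3/4)*z/6)


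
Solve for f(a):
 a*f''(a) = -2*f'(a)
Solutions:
 f(a) = C1 + C2/a


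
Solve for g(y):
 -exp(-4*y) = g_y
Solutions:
 g(y) = C1 + exp(-4*y)/4


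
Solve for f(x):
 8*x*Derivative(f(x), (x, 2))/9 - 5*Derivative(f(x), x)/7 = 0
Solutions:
 f(x) = C1 + C2*x^(101/56)


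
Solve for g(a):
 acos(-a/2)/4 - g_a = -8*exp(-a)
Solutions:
 g(a) = C1 + a*acos(-a/2)/4 + sqrt(4 - a^2)/4 - 8*exp(-a)


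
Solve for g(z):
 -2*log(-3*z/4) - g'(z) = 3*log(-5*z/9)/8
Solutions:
 g(z) = C1 - 19*z*log(-z)/8 + z*(-log(45) + 3*log(3)/4 + 5*log(5)/8 + 19/8 + 4*log(2))


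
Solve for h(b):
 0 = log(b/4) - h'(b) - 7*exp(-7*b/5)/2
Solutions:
 h(b) = C1 + b*log(b) + b*(-2*log(2) - 1) + 5*exp(-7*b/5)/2


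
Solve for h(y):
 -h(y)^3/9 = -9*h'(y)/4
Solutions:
 h(y) = -9*sqrt(2)*sqrt(-1/(C1 + 4*y))/2
 h(y) = 9*sqrt(2)*sqrt(-1/(C1 + 4*y))/2


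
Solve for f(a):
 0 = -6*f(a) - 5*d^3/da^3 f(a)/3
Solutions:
 f(a) = C3*exp(a*(-18^(1/3)*5^(2/3) + 3*15^(2/3)*2^(1/3))/20)*sin(3*2^(1/3)*3^(1/6)*5^(2/3)*a/10) + C4*exp(a*(-18^(1/3)*5^(2/3) + 3*15^(2/3)*2^(1/3))/20)*cos(3*2^(1/3)*3^(1/6)*5^(2/3)*a/10) + C5*exp(-a*(18^(1/3)*5^(2/3) + 3*15^(2/3)*2^(1/3))/20) + (C1*sin(3*2^(1/3)*3^(1/6)*5^(2/3)*a/10) + C2*cos(3*2^(1/3)*3^(1/6)*5^(2/3)*a/10))*exp(18^(1/3)*5^(2/3)*a/10)


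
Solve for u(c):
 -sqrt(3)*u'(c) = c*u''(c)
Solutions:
 u(c) = C1 + C2*c^(1 - sqrt(3))


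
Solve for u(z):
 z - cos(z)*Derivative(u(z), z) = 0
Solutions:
 u(z) = C1 + Integral(z/cos(z), z)


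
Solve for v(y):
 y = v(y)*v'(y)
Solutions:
 v(y) = -sqrt(C1 + y^2)
 v(y) = sqrt(C1 + y^2)


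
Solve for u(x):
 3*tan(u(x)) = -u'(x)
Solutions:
 u(x) = pi - asin(C1*exp(-3*x))
 u(x) = asin(C1*exp(-3*x))


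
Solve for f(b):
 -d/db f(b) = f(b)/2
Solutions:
 f(b) = C1*exp(-b/2)


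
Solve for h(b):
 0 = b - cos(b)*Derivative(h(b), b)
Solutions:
 h(b) = C1 + Integral(b/cos(b), b)


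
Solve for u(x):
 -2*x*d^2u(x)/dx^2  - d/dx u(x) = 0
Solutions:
 u(x) = C1 + C2*sqrt(x)


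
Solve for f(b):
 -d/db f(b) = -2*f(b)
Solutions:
 f(b) = C1*exp(2*b)


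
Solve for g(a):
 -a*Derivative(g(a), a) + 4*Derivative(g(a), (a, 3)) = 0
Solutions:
 g(a) = C1 + Integral(C2*airyai(2^(1/3)*a/2) + C3*airybi(2^(1/3)*a/2), a)


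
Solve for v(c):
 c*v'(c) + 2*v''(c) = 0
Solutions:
 v(c) = C1 + C2*erf(c/2)


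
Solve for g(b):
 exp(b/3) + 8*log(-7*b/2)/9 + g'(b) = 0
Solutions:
 g(b) = C1 - 8*b*log(-b)/9 + 8*b*(-log(7) + log(2) + 1)/9 - 3*exp(b/3)


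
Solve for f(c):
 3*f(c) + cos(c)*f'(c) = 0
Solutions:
 f(c) = C1*(sin(c) - 1)^(3/2)/(sin(c) + 1)^(3/2)


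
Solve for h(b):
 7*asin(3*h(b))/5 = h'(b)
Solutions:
 Integral(1/asin(3*_y), (_y, h(b))) = C1 + 7*b/5


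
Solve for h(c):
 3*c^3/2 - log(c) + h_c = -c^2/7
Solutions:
 h(c) = C1 - 3*c^4/8 - c^3/21 + c*log(c) - c


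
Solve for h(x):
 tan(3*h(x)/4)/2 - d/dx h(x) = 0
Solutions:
 h(x) = -4*asin(C1*exp(3*x/8))/3 + 4*pi/3
 h(x) = 4*asin(C1*exp(3*x/8))/3


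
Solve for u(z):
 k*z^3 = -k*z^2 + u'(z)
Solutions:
 u(z) = C1 + k*z^4/4 + k*z^3/3


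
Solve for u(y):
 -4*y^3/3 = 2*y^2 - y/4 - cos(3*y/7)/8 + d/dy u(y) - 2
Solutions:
 u(y) = C1 - y^4/3 - 2*y^3/3 + y^2/8 + 2*y + 7*sin(3*y/7)/24


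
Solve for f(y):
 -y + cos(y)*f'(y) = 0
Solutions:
 f(y) = C1 + Integral(y/cos(y), y)


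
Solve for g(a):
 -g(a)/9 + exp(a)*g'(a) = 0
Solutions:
 g(a) = C1*exp(-exp(-a)/9)


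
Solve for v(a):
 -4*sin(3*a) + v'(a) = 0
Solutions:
 v(a) = C1 - 4*cos(3*a)/3


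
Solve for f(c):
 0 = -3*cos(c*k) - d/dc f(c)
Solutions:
 f(c) = C1 - 3*sin(c*k)/k


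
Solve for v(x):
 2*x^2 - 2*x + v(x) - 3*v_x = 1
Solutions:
 v(x) = C1*exp(x/3) - 2*x^2 - 10*x - 29


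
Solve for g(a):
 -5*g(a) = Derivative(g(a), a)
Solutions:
 g(a) = C1*exp(-5*a)


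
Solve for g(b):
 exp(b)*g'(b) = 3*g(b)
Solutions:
 g(b) = C1*exp(-3*exp(-b))


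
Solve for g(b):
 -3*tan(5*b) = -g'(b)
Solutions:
 g(b) = C1 - 3*log(cos(5*b))/5


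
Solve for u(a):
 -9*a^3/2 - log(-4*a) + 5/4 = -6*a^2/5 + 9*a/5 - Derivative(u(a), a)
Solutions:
 u(a) = C1 + 9*a^4/8 - 2*a^3/5 + 9*a^2/10 + a*log(-a) + a*(-9/4 + 2*log(2))


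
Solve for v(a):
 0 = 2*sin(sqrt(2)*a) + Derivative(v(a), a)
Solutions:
 v(a) = C1 + sqrt(2)*cos(sqrt(2)*a)


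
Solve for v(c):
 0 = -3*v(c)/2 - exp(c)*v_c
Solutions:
 v(c) = C1*exp(3*exp(-c)/2)


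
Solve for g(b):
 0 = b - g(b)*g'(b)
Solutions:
 g(b) = -sqrt(C1 + b^2)
 g(b) = sqrt(C1 + b^2)


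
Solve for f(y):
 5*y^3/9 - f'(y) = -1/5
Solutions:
 f(y) = C1 + 5*y^4/36 + y/5


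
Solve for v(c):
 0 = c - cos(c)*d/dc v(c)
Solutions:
 v(c) = C1 + Integral(c/cos(c), c)


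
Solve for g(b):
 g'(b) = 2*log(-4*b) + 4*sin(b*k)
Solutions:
 g(b) = C1 + 2*b*log(-b) - 2*b + 4*b*log(2) + 4*Piecewise((-cos(b*k)/k, Ne(k, 0)), (0, True))


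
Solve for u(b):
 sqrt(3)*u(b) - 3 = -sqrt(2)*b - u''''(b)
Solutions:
 u(b) = -sqrt(6)*b/3 + (C1*sin(sqrt(2)*3^(1/8)*b/2) + C2*cos(sqrt(2)*3^(1/8)*b/2))*exp(-sqrt(2)*3^(1/8)*b/2) + (C3*sin(sqrt(2)*3^(1/8)*b/2) + C4*cos(sqrt(2)*3^(1/8)*b/2))*exp(sqrt(2)*3^(1/8)*b/2) + sqrt(3)


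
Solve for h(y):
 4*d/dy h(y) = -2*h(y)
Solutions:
 h(y) = C1*exp(-y/2)


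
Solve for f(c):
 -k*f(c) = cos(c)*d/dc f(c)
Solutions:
 f(c) = C1*exp(k*(log(sin(c) - 1) - log(sin(c) + 1))/2)


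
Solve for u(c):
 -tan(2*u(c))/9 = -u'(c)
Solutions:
 u(c) = -asin(C1*exp(2*c/9))/2 + pi/2
 u(c) = asin(C1*exp(2*c/9))/2


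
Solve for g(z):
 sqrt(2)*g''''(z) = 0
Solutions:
 g(z) = C1 + C2*z + C3*z^2 + C4*z^3


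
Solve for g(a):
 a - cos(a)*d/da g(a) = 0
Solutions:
 g(a) = C1 + Integral(a/cos(a), a)


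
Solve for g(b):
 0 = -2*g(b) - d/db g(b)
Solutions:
 g(b) = C1*exp(-2*b)


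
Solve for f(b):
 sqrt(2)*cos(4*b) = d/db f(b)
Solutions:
 f(b) = C1 + sqrt(2)*sin(4*b)/4


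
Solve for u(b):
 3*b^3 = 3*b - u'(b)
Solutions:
 u(b) = C1 - 3*b^4/4 + 3*b^2/2


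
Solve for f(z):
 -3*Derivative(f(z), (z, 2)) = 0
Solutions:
 f(z) = C1 + C2*z


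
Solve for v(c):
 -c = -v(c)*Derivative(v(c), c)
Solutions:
 v(c) = -sqrt(C1 + c^2)
 v(c) = sqrt(C1 + c^2)


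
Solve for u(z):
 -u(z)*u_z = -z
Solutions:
 u(z) = -sqrt(C1 + z^2)
 u(z) = sqrt(C1 + z^2)


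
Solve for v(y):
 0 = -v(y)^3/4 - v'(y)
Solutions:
 v(y) = -sqrt(2)*sqrt(-1/(C1 - y))
 v(y) = sqrt(2)*sqrt(-1/(C1 - y))


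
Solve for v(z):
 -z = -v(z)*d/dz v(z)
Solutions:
 v(z) = -sqrt(C1 + z^2)
 v(z) = sqrt(C1 + z^2)


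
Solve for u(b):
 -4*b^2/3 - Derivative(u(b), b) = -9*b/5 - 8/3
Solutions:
 u(b) = C1 - 4*b^3/9 + 9*b^2/10 + 8*b/3


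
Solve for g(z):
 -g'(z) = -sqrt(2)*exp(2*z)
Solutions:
 g(z) = C1 + sqrt(2)*exp(2*z)/2


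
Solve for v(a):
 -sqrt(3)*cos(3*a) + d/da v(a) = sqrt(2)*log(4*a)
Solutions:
 v(a) = C1 + sqrt(2)*a*(log(a) - 1) + 2*sqrt(2)*a*log(2) + sqrt(3)*sin(3*a)/3


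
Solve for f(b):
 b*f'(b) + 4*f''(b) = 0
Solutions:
 f(b) = C1 + C2*erf(sqrt(2)*b/4)


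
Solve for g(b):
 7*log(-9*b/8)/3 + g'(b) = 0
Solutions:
 g(b) = C1 - 7*b*log(-b)/3 + b*(-14*log(3)/3 + 7/3 + 7*log(2))


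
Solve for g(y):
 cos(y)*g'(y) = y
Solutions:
 g(y) = C1 + Integral(y/cos(y), y)


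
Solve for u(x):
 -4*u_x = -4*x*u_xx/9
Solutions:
 u(x) = C1 + C2*x^10


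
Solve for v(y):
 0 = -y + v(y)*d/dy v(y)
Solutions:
 v(y) = -sqrt(C1 + y^2)
 v(y) = sqrt(C1 + y^2)


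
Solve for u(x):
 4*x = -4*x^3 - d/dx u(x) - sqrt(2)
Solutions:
 u(x) = C1 - x^4 - 2*x^2 - sqrt(2)*x


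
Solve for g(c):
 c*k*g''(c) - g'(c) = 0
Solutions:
 g(c) = C1 + c^(((re(k) + 1)*re(k) + im(k)^2)/(re(k)^2 + im(k)^2))*(C2*sin(log(c)*Abs(im(k))/(re(k)^2 + im(k)^2)) + C3*cos(log(c)*im(k)/(re(k)^2 + im(k)^2)))


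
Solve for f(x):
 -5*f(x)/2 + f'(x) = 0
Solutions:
 f(x) = C1*exp(5*x/2)


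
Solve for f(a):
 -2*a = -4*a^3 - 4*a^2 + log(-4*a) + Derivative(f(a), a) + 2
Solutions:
 f(a) = C1 + a^4 + 4*a^3/3 - a^2 - a*log(-a) + a*(-2*log(2) - 1)


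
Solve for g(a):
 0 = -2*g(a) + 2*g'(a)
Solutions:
 g(a) = C1*exp(a)


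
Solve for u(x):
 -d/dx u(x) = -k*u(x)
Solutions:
 u(x) = C1*exp(k*x)


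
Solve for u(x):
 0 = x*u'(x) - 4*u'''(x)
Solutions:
 u(x) = C1 + Integral(C2*airyai(2^(1/3)*x/2) + C3*airybi(2^(1/3)*x/2), x)


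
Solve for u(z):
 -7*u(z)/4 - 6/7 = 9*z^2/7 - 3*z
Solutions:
 u(z) = -36*z^2/49 + 12*z/7 - 24/49


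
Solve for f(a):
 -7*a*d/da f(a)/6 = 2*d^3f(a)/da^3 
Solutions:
 f(a) = C1 + Integral(C2*airyai(-126^(1/3)*a/6) + C3*airybi(-126^(1/3)*a/6), a)


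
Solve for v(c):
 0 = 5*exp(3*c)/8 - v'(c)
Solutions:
 v(c) = C1 + 5*exp(3*c)/24


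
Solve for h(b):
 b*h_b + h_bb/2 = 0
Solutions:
 h(b) = C1 + C2*erf(b)


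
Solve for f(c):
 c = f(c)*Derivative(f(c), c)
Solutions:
 f(c) = -sqrt(C1 + c^2)
 f(c) = sqrt(C1 + c^2)


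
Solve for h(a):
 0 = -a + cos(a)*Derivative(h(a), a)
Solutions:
 h(a) = C1 + Integral(a/cos(a), a)


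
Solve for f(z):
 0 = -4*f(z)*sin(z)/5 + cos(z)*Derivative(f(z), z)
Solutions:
 f(z) = C1/cos(z)^(4/5)


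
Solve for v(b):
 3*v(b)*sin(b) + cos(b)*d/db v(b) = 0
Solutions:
 v(b) = C1*cos(b)^3


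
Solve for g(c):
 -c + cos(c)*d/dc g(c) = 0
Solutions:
 g(c) = C1 + Integral(c/cos(c), c)


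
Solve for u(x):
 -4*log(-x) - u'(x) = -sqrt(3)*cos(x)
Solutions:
 u(x) = C1 - 4*x*log(-x) + 4*x + sqrt(3)*sin(x)


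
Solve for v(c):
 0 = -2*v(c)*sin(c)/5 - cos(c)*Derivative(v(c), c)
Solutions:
 v(c) = C1*cos(c)^(2/5)


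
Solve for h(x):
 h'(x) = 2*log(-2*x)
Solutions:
 h(x) = C1 + 2*x*log(-x) + 2*x*(-1 + log(2))


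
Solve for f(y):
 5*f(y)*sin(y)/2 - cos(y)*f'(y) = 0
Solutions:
 f(y) = C1/cos(y)^(5/2)


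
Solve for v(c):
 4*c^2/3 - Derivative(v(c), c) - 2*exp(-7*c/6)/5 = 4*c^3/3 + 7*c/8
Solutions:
 v(c) = C1 - c^4/3 + 4*c^3/9 - 7*c^2/16 + 12*exp(-7*c/6)/35


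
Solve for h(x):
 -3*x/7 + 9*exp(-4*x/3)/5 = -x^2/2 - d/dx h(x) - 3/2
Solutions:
 h(x) = C1 - x^3/6 + 3*x^2/14 - 3*x/2 + 27*exp(-4*x/3)/20


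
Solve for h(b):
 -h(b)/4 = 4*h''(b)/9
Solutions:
 h(b) = C1*sin(3*b/4) + C2*cos(3*b/4)


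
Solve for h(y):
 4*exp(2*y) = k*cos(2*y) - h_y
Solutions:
 h(y) = C1 + k*sin(2*y)/2 - 2*exp(2*y)


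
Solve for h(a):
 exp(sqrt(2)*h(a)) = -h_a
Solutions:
 h(a) = sqrt(2)*(2*log(1/(C1 + a)) - log(2))/4


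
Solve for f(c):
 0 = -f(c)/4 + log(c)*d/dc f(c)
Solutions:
 f(c) = C1*exp(li(c)/4)


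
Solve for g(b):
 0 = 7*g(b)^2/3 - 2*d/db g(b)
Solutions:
 g(b) = -6/(C1 + 7*b)


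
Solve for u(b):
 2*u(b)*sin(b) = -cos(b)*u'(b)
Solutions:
 u(b) = C1*cos(b)^2


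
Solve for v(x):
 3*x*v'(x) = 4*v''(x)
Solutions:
 v(x) = C1 + C2*erfi(sqrt(6)*x/4)


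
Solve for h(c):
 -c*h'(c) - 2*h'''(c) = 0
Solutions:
 h(c) = C1 + Integral(C2*airyai(-2^(2/3)*c/2) + C3*airybi(-2^(2/3)*c/2), c)


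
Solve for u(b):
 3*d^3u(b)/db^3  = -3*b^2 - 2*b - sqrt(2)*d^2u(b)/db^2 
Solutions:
 u(b) = C1 + C2*b + C3*exp(-sqrt(2)*b/3) - sqrt(2)*b^4/8 + b^3*(9 - sqrt(2))/6 + 3*b^2*(2 - 9*sqrt(2))/4


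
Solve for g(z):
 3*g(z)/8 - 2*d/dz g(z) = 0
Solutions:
 g(z) = C1*exp(3*z/16)


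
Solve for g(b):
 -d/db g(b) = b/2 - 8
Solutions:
 g(b) = C1 - b^2/4 + 8*b


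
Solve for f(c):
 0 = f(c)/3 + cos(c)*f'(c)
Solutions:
 f(c) = C1*(sin(c) - 1)^(1/6)/(sin(c) + 1)^(1/6)


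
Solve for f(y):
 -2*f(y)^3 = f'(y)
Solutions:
 f(y) = -sqrt(2)*sqrt(-1/(C1 - 2*y))/2
 f(y) = sqrt(2)*sqrt(-1/(C1 - 2*y))/2


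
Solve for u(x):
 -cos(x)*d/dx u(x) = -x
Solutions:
 u(x) = C1 + Integral(x/cos(x), x)


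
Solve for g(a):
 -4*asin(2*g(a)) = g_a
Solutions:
 Integral(1/asin(2*_y), (_y, g(a))) = C1 - 4*a


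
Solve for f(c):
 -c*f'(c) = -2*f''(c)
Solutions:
 f(c) = C1 + C2*erfi(c/2)


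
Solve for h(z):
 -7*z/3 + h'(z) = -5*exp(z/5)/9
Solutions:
 h(z) = C1 + 7*z^2/6 - 25*exp(z/5)/9


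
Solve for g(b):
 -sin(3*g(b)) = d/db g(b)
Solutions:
 g(b) = -acos((-C1 - exp(6*b))/(C1 - exp(6*b)))/3 + 2*pi/3
 g(b) = acos((-C1 - exp(6*b))/(C1 - exp(6*b)))/3


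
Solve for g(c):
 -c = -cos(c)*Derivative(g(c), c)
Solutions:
 g(c) = C1 + Integral(c/cos(c), c)


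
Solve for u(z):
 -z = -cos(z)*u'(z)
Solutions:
 u(z) = C1 + Integral(z/cos(z), z)


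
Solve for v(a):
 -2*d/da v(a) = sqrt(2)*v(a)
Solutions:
 v(a) = C1*exp(-sqrt(2)*a/2)


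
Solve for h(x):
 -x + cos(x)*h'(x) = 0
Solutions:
 h(x) = C1 + Integral(x/cos(x), x)


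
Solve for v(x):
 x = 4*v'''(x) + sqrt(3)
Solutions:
 v(x) = C1 + C2*x + C3*x^2 + x^4/96 - sqrt(3)*x^3/24


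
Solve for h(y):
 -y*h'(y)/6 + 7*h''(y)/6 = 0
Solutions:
 h(y) = C1 + C2*erfi(sqrt(14)*y/14)


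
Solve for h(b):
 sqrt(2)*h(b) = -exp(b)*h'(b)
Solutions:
 h(b) = C1*exp(sqrt(2)*exp(-b))


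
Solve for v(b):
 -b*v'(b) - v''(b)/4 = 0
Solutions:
 v(b) = C1 + C2*erf(sqrt(2)*b)


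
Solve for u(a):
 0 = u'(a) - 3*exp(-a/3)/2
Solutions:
 u(a) = C1 - 9*exp(-a/3)/2


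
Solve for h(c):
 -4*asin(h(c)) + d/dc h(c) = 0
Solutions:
 Integral(1/asin(_y), (_y, h(c))) = C1 + 4*c


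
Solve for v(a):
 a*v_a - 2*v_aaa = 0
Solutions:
 v(a) = C1 + Integral(C2*airyai(2^(2/3)*a/2) + C3*airybi(2^(2/3)*a/2), a)


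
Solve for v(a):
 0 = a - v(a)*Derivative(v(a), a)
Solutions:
 v(a) = -sqrt(C1 + a^2)
 v(a) = sqrt(C1 + a^2)


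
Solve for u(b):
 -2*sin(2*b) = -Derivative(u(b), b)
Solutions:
 u(b) = C1 - cos(2*b)


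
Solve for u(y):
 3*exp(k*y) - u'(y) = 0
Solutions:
 u(y) = C1 + 3*exp(k*y)/k


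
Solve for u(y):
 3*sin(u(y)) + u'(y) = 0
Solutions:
 u(y) = -acos((-C1 - exp(6*y))/(C1 - exp(6*y))) + 2*pi
 u(y) = acos((-C1 - exp(6*y))/(C1 - exp(6*y)))


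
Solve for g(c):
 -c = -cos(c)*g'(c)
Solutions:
 g(c) = C1 + Integral(c/cos(c), c)


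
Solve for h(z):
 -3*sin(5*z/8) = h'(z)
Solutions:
 h(z) = C1 + 24*cos(5*z/8)/5


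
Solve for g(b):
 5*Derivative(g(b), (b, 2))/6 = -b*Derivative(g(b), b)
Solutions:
 g(b) = C1 + C2*erf(sqrt(15)*b/5)


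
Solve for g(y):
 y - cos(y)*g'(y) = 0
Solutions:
 g(y) = C1 + Integral(y/cos(y), y)


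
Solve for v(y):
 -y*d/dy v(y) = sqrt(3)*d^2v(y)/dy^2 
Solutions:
 v(y) = C1 + C2*erf(sqrt(2)*3^(3/4)*y/6)


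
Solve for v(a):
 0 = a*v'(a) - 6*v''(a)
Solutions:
 v(a) = C1 + C2*erfi(sqrt(3)*a/6)


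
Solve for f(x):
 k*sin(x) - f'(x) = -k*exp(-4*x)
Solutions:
 f(x) = C1 - k*cos(x) - k*exp(-4*x)/4


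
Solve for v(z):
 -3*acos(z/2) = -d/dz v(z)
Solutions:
 v(z) = C1 + 3*z*acos(z/2) - 3*sqrt(4 - z^2)


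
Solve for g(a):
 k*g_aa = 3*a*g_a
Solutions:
 g(a) = C1 + C2*erf(sqrt(6)*a*sqrt(-1/k)/2)/sqrt(-1/k)


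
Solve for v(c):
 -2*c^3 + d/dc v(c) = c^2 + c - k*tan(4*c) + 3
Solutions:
 v(c) = C1 + c^4/2 + c^3/3 + c^2/2 + 3*c + k*log(cos(4*c))/4


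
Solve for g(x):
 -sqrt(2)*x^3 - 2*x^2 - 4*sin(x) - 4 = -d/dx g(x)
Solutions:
 g(x) = C1 + sqrt(2)*x^4/4 + 2*x^3/3 + 4*x - 4*cos(x)


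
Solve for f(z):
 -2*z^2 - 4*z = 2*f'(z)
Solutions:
 f(z) = C1 - z^3/3 - z^2


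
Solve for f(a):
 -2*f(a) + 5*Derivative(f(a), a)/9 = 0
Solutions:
 f(a) = C1*exp(18*a/5)


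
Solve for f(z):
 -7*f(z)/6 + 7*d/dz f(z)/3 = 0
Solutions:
 f(z) = C1*exp(z/2)


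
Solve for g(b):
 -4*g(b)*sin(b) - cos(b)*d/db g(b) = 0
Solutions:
 g(b) = C1*cos(b)^4


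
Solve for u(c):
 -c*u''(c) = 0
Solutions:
 u(c) = C1 + C2*c


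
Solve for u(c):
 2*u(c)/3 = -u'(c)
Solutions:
 u(c) = C1*exp(-2*c/3)


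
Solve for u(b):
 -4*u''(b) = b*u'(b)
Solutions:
 u(b) = C1 + C2*erf(sqrt(2)*b/4)


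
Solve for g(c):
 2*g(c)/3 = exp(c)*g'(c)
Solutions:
 g(c) = C1*exp(-2*exp(-c)/3)


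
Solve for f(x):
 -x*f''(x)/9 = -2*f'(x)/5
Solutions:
 f(x) = C1 + C2*x^(23/5)


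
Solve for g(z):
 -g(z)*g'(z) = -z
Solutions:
 g(z) = -sqrt(C1 + z^2)
 g(z) = sqrt(C1 + z^2)


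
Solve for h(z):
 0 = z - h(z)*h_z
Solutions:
 h(z) = -sqrt(C1 + z^2)
 h(z) = sqrt(C1 + z^2)


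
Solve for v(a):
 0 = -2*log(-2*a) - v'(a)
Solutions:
 v(a) = C1 - 2*a*log(-a) + 2*a*(1 - log(2))


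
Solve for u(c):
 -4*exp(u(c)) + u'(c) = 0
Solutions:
 u(c) = log(-1/(C1 + 4*c))


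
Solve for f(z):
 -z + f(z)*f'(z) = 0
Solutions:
 f(z) = -sqrt(C1 + z^2)
 f(z) = sqrt(C1 + z^2)


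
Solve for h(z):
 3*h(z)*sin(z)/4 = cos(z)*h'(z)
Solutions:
 h(z) = C1/cos(z)^(3/4)


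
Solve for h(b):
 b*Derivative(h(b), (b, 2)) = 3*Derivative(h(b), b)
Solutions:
 h(b) = C1 + C2*b^4


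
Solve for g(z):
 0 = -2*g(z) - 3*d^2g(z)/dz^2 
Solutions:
 g(z) = C1*sin(sqrt(6)*z/3) + C2*cos(sqrt(6)*z/3)


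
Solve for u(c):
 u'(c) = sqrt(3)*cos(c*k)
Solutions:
 u(c) = C1 + sqrt(3)*sin(c*k)/k


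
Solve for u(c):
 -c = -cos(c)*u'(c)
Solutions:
 u(c) = C1 + Integral(c/cos(c), c)


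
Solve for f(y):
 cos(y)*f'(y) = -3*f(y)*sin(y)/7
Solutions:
 f(y) = C1*cos(y)^(3/7)


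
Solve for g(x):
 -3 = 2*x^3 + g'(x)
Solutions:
 g(x) = C1 - x^4/2 - 3*x


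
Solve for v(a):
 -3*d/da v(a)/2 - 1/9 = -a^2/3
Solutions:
 v(a) = C1 + 2*a^3/27 - 2*a/27


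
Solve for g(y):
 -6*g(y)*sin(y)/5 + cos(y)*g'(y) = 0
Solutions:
 g(y) = C1/cos(y)^(6/5)


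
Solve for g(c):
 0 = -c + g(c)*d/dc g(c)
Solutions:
 g(c) = -sqrt(C1 + c^2)
 g(c) = sqrt(C1 + c^2)


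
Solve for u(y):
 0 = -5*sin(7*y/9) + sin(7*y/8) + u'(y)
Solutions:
 u(y) = C1 - 45*cos(7*y/9)/7 + 8*cos(7*y/8)/7


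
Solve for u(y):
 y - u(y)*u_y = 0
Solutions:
 u(y) = -sqrt(C1 + y^2)
 u(y) = sqrt(C1 + y^2)


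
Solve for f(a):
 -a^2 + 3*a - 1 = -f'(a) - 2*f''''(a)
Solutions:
 f(a) = C1 + C4*exp(-2^(2/3)*a/2) + a^3/3 - 3*a^2/2 + a + (C2*sin(2^(2/3)*sqrt(3)*a/4) + C3*cos(2^(2/3)*sqrt(3)*a/4))*exp(2^(2/3)*a/4)


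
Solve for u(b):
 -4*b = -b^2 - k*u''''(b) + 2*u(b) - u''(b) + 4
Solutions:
 u(b) = C1*exp(-sqrt(2)*b*sqrt((-sqrt(8*k + 1) - 1)/k)/2) + C2*exp(sqrt(2)*b*sqrt((-sqrt(8*k + 1) - 1)/k)/2) + C3*exp(-sqrt(2)*b*sqrt((sqrt(8*k + 1) - 1)/k)/2) + C4*exp(sqrt(2)*b*sqrt((sqrt(8*k + 1) - 1)/k)/2) + b^2/2 - 2*b - 3/2


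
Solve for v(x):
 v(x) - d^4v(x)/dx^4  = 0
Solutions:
 v(x) = C1*exp(-x) + C2*exp(x) + C3*sin(x) + C4*cos(x)


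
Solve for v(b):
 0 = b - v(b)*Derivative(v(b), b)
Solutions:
 v(b) = -sqrt(C1 + b^2)
 v(b) = sqrt(C1 + b^2)


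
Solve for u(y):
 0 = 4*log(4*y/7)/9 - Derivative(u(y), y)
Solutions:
 u(y) = C1 + 4*y*log(y)/9 - 4*y*log(7)/9 - 4*y/9 + 8*y*log(2)/9


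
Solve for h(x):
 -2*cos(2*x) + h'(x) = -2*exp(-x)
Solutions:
 h(x) = C1 + sin(2*x) + 2*exp(-x)


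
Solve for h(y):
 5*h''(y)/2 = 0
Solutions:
 h(y) = C1 + C2*y


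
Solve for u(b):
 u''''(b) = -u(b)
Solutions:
 u(b) = (C1*sin(sqrt(2)*b/2) + C2*cos(sqrt(2)*b/2))*exp(-sqrt(2)*b/2) + (C3*sin(sqrt(2)*b/2) + C4*cos(sqrt(2)*b/2))*exp(sqrt(2)*b/2)


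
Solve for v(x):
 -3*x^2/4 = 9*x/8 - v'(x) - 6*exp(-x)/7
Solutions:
 v(x) = C1 + x^3/4 + 9*x^2/16 + 6*exp(-x)/7


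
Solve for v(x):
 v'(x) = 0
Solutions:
 v(x) = C1


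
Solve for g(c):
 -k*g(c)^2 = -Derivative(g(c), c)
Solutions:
 g(c) = -1/(C1 + c*k)


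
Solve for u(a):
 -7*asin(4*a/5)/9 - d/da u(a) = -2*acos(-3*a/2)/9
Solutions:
 u(a) = C1 + 2*a*acos(-3*a/2)/9 - 7*a*asin(4*a/5)/9 + 2*sqrt(4 - 9*a^2)/27 - 7*sqrt(25 - 16*a^2)/36


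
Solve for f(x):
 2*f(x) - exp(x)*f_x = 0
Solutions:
 f(x) = C1*exp(-2*exp(-x))


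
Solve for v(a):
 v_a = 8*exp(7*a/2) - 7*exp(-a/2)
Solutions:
 v(a) = C1 + 16*exp(7*a/2)/7 + 14*exp(-a/2)


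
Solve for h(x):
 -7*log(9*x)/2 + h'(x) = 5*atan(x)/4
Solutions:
 h(x) = C1 + 7*x*log(x)/2 + 5*x*atan(x)/4 - 7*x/2 + 7*x*log(3) - 5*log(x^2 + 1)/8


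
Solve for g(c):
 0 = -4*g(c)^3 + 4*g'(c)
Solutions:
 g(c) = -sqrt(2)*sqrt(-1/(C1 + c))/2
 g(c) = sqrt(2)*sqrt(-1/(C1 + c))/2


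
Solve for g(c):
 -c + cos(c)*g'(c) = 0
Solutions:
 g(c) = C1 + Integral(c/cos(c), c)


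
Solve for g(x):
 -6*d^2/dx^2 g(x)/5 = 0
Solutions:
 g(x) = C1 + C2*x


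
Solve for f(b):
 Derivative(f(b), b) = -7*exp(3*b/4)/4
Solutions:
 f(b) = C1 - 7*exp(3*b/4)/3


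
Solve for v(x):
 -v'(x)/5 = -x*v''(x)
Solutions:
 v(x) = C1 + C2*x^(6/5)


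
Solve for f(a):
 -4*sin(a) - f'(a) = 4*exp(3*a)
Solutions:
 f(a) = C1 - 4*exp(3*a)/3 + 4*cos(a)


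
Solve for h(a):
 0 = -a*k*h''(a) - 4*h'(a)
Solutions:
 h(a) = C1 + a^(((re(k) - 4)*re(k) + im(k)^2)/(re(k)^2 + im(k)^2))*(C2*sin(4*log(a)*Abs(im(k))/(re(k)^2 + im(k)^2)) + C3*cos(4*log(a)*im(k)/(re(k)^2 + im(k)^2)))


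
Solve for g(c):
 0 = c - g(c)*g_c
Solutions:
 g(c) = -sqrt(C1 + c^2)
 g(c) = sqrt(C1 + c^2)


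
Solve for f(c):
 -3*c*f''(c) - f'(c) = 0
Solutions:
 f(c) = C1 + C2*c^(2/3)


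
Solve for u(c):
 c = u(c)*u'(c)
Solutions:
 u(c) = -sqrt(C1 + c^2)
 u(c) = sqrt(C1 + c^2)


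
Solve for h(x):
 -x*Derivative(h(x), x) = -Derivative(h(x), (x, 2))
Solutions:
 h(x) = C1 + C2*erfi(sqrt(2)*x/2)


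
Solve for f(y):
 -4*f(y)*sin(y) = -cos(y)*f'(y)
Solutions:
 f(y) = C1/cos(y)^4


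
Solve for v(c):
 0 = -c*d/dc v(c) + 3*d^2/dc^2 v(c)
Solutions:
 v(c) = C1 + C2*erfi(sqrt(6)*c/6)


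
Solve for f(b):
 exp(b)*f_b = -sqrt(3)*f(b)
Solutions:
 f(b) = C1*exp(sqrt(3)*exp(-b))


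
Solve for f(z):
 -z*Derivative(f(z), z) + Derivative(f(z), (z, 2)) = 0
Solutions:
 f(z) = C1 + C2*erfi(sqrt(2)*z/2)


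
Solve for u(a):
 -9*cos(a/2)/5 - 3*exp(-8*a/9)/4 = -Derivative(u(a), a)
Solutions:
 u(a) = C1 + 18*sin(a/2)/5 - 27*exp(-8*a/9)/32


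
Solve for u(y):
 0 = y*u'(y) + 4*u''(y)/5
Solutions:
 u(y) = C1 + C2*erf(sqrt(10)*y/4)


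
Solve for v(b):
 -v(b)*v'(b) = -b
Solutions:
 v(b) = -sqrt(C1 + b^2)
 v(b) = sqrt(C1 + b^2)


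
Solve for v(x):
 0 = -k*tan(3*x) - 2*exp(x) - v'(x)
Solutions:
 v(x) = C1 + k*log(cos(3*x))/3 - 2*exp(x)


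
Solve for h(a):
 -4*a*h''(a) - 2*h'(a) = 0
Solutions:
 h(a) = C1 + C2*sqrt(a)


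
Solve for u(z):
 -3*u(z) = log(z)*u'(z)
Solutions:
 u(z) = C1*exp(-3*li(z))


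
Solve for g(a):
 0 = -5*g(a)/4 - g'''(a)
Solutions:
 g(a) = C3*exp(-10^(1/3)*a/2) + (C1*sin(10^(1/3)*sqrt(3)*a/4) + C2*cos(10^(1/3)*sqrt(3)*a/4))*exp(10^(1/3)*a/4)


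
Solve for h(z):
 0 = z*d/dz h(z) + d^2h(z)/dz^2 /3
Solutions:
 h(z) = C1 + C2*erf(sqrt(6)*z/2)


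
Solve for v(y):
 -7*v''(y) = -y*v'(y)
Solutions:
 v(y) = C1 + C2*erfi(sqrt(14)*y/14)


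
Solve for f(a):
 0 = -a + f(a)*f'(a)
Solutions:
 f(a) = -sqrt(C1 + a^2)
 f(a) = sqrt(C1 + a^2)


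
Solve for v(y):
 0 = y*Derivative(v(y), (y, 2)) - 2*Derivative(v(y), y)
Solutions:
 v(y) = C1 + C2*y^3


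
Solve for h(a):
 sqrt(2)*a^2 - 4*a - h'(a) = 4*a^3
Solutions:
 h(a) = C1 - a^4 + sqrt(2)*a^3/3 - 2*a^2


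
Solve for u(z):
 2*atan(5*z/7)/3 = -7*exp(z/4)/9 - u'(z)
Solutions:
 u(z) = C1 - 2*z*atan(5*z/7)/3 - 28*exp(z/4)/9 + 7*log(25*z^2 + 49)/15


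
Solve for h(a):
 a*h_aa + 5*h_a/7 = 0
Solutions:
 h(a) = C1 + C2*a^(2/7)


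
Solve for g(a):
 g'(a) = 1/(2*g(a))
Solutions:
 g(a) = -sqrt(C1 + a)
 g(a) = sqrt(C1 + a)


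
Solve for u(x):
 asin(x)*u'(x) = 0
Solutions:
 u(x) = C1


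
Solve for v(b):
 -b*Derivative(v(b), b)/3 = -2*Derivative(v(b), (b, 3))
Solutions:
 v(b) = C1 + Integral(C2*airyai(6^(2/3)*b/6) + C3*airybi(6^(2/3)*b/6), b)


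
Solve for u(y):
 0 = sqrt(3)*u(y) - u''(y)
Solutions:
 u(y) = C1*exp(-3^(1/4)*y) + C2*exp(3^(1/4)*y)


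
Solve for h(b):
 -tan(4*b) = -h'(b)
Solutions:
 h(b) = C1 - log(cos(4*b))/4


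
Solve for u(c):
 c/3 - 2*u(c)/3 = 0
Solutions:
 u(c) = c/2


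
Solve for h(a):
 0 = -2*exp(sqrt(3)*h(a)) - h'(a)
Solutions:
 h(a) = sqrt(3)*(2*log(1/(C1 + 2*a)) - log(3))/6


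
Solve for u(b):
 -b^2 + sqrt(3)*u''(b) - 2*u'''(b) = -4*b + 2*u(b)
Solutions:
 u(b) = C1*exp(b*(3^(2/3)/(-sqrt(3) + sqrt(-3 + (36 - sqrt(3))^2) + 36)^(1/3) + 2*sqrt(3) + 3^(1/3)*(-sqrt(3) + sqrt(-3 + (36 - sqrt(3))^2) + 36)^(1/3))/12)*sin(sqrt(3)*b*(-(-3*sqrt(3) + 4*sqrt(-27/16 + (27 - 3*sqrt(3)/4)^2) + 108)^(1/3) + 3/(-3*sqrt(3) + 4*sqrt(-27/16 + (27 - 3*sqrt(3)/4)^2) + 108)^(1/3))/12) + C2*exp(b*(3^(2/3)/(-sqrt(3) + sqrt(-3 + (36 - sqrt(3))^2) + 36)^(1/3) + 2*sqrt(3) + 3^(1/3)*(-sqrt(3) + sqrt(-3 + (36 - sqrt(3))^2) + 36)^(1/3))/12)*cos(sqrt(3)*b*(-(-3*sqrt(3) + 4*sqrt(-27/16 + (27 - 3*sqrt(3)/4)^2) + 108)^(1/3) + 3/(-3*sqrt(3) + 4*sqrt(-27/16 + (27 - 3*sqrt(3)/4)^2) + 108)^(1/3))/12) + C3*exp(b*(-3^(1/3)*(-sqrt(3) + sqrt(-3 + (36 - sqrt(3))^2) + 36)^(1/3) - 3^(2/3)/(-sqrt(3) + sqrt(-3 + (36 - sqrt(3))^2) + 36)^(1/3) + sqrt(3))/6) - b^2/2 + 2*b - sqrt(3)/2


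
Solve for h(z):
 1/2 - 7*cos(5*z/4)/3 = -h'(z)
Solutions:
 h(z) = C1 - z/2 + 28*sin(5*z/4)/15


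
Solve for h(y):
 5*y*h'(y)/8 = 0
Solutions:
 h(y) = C1


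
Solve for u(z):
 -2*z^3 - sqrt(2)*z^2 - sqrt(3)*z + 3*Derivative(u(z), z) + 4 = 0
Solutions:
 u(z) = C1 + z^4/6 + sqrt(2)*z^3/9 + sqrt(3)*z^2/6 - 4*z/3


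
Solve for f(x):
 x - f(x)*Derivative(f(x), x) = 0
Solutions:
 f(x) = -sqrt(C1 + x^2)
 f(x) = sqrt(C1 + x^2)


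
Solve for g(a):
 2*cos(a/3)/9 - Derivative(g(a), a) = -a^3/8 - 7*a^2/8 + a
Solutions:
 g(a) = C1 + a^4/32 + 7*a^3/24 - a^2/2 + 2*sin(a/3)/3


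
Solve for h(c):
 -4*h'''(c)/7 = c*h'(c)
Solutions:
 h(c) = C1 + Integral(C2*airyai(-14^(1/3)*c/2) + C3*airybi(-14^(1/3)*c/2), c)


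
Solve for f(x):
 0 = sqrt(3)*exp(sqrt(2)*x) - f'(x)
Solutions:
 f(x) = C1 + sqrt(6)*exp(sqrt(2)*x)/2


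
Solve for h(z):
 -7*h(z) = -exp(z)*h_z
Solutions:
 h(z) = C1*exp(-7*exp(-z))


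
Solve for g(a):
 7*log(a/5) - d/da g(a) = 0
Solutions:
 g(a) = C1 + 7*a*log(a) - a*log(78125) - 7*a


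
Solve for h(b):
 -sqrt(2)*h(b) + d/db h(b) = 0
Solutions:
 h(b) = C1*exp(sqrt(2)*b)
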